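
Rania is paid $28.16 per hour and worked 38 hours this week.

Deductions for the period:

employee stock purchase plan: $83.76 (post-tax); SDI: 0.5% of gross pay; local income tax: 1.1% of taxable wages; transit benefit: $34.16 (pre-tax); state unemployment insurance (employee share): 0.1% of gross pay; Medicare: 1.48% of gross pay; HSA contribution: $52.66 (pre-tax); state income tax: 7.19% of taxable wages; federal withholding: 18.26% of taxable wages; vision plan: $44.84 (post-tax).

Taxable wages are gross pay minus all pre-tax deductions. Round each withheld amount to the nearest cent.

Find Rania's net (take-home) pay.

Gross pay: 38 × $28.16 = $1,070.08
Transit benefit: $34.16
HSA contribution: $52.66
Pre-tax total = $34.16 + $52.66 = $86.82
Taxable wages = $1,070.08 − $86.82 = $983.26
Local income tax: $983.26 × 0.011 = $10.82
State income tax: $983.26 × 0.0719 = $70.70
Federal withholding: $983.26 × 0.1826 = $179.54
SDI: $1,070.08 × 0.005 = $5.35
State unemployment insurance (employee share): $1,070.08 × 0.001 = $1.07
Medicare: $1,070.08 × 0.0148 = $15.84
Vision plan: $44.84
Employee stock purchase plan: $83.76
Total deductions = $34.16 + $52.66 + $10.82 + $70.70 + $179.54 + $5.35 + $1.07 + $15.84 + $44.84 + $83.76 = $498.74
Net pay = $1,070.08 − $498.74 = $571.34

$571.34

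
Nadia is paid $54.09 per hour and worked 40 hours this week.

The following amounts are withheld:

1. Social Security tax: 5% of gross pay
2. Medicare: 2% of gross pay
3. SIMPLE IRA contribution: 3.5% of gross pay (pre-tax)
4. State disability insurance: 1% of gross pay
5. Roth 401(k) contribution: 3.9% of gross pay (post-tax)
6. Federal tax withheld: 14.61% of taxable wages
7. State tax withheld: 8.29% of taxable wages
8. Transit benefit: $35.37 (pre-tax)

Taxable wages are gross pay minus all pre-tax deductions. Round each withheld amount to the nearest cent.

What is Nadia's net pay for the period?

Gross pay: 40 × $54.09 = $2,163.60
Transit benefit: $35.37
SIMPLE IRA contribution: $2,163.60 × 0.035 = $75.73
Pre-tax total = $35.37 + $75.73 = $111.10
Taxable wages = $2,163.60 − $111.10 = $2,052.50
State tax withheld: $2,052.50 × 0.0829 = $170.15
Federal tax withheld: $2,052.50 × 0.1461 = $299.87
State disability insurance: $2,163.60 × 0.01 = $21.64
Medicare: $2,163.60 × 0.02 = $43.27
Social Security tax: $2,163.60 × 0.05 = $108.18
Roth 401(k) contribution: $2,163.60 × 0.039 = $84.38
Total deductions = $35.37 + $75.73 + $170.15 + $299.87 + $21.64 + $43.27 + $108.18 + $84.38 = $838.59
Net pay = $2,163.60 − $838.59 = $1,325.01

$1,325.01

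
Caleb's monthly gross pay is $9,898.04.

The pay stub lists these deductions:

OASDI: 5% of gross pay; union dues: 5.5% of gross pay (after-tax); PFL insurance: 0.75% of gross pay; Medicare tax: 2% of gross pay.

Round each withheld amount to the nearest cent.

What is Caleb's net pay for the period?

Medicare tax: $9,898.04 × 0.02 = $197.96
OASDI: $9,898.04 × 0.05 = $494.90
PFL insurance: $9,898.04 × 0.0075 = $74.24
Union dues: $9,898.04 × 0.055 = $544.39
Total deductions = $197.96 + $494.90 + $74.24 + $544.39 = $1,311.49
Net pay = $9,898.04 − $1,311.49 = $8,586.55

$8,586.55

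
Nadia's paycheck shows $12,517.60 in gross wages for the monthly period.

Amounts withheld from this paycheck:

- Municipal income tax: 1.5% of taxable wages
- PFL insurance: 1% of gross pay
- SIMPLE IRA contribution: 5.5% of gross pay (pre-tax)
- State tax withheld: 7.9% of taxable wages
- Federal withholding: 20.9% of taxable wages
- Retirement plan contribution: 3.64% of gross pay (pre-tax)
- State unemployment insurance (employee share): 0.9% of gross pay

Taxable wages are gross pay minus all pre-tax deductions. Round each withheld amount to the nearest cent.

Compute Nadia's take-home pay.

Retirement plan contribution: $12,517.60 × 0.0364 = $455.64
SIMPLE IRA contribution: $12,517.60 × 0.055 = $688.47
Pre-tax total = $455.64 + $688.47 = $1,144.11
Taxable wages = $12,517.60 − $1,144.11 = $11,373.49
Federal withholding: $11,373.49 × 0.209 = $2,377.06
Municipal income tax: $11,373.49 × 0.015 = $170.60
State tax withheld: $11,373.49 × 0.079 = $898.51
State unemployment insurance (employee share): $12,517.60 × 0.009 = $112.66
PFL insurance: $12,517.60 × 0.01 = $125.18
Total deductions = $455.64 + $688.47 + $2,377.06 + $170.60 + $898.51 + $112.66 + $125.18 = $4,828.12
Net pay = $12,517.60 − $4,828.12 = $7,689.48

$7,689.48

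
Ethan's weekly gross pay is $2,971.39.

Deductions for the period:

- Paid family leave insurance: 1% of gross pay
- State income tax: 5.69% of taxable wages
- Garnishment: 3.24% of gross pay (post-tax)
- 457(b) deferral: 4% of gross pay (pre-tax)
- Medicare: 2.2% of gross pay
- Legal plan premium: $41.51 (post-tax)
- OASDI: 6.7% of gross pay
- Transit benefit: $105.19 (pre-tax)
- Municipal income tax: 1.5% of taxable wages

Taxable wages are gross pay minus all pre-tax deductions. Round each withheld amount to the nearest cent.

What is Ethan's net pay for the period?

457(b) deferral: $2,971.39 × 0.04 = $118.86
Transit benefit: $105.19
Pre-tax total = $118.86 + $105.19 = $224.05
Taxable wages = $2,971.39 − $224.05 = $2,747.34
State income tax: $2,747.34 × 0.0569 = $156.32
Municipal income tax: $2,747.34 × 0.015 = $41.21
Paid family leave insurance: $2,971.39 × 0.01 = $29.71
OASDI: $2,971.39 × 0.067 = $199.08
Medicare: $2,971.39 × 0.022 = $65.37
Legal plan premium: $41.51
Garnishment: $2,971.39 × 0.0324 = $96.27
Total deductions = $118.86 + $105.19 + $156.32 + $41.21 + $29.71 + $199.08 + $65.37 + $41.51 + $96.27 = $853.52
Net pay = $2,971.39 − $853.52 = $2,117.87

$2,117.87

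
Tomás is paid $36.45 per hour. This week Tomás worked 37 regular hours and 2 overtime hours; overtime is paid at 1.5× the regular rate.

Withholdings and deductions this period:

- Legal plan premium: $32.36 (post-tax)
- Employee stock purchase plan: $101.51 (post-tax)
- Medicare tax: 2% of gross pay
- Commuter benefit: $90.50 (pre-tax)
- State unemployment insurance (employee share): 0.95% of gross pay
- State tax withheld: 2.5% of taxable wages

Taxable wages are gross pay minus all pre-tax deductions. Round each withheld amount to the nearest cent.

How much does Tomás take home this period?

$1,156.43

Regular pay: 37 × $36.45 = $1,348.65
Overtime pay: 2 × $36.45 × 1.5 = $109.35
Gross pay = $1,348.65 + $109.35 = $1,458.00
Commuter benefit: $90.50
Taxable wages = $1,458.00 − $90.50 = $1,367.50
State tax withheld: $1,367.50 × 0.025 = $34.19
State unemployment insurance (employee share): $1,458.00 × 0.0095 = $13.85
Medicare tax: $1,458.00 × 0.02 = $29.16
Employee stock purchase plan: $101.51
Legal plan premium: $32.36
Total deductions = $90.50 + $34.19 + $13.85 + $29.16 + $101.51 + $32.36 = $301.57
Net pay = $1,458.00 − $301.57 = $1,156.43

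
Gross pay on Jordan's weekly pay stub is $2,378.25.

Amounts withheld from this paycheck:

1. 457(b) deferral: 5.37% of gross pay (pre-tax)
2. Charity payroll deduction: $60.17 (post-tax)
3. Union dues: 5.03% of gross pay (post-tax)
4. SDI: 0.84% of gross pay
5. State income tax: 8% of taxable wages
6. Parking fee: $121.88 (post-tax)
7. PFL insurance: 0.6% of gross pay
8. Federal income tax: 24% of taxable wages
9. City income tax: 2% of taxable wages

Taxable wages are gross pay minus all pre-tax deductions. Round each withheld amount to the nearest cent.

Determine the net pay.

457(b) deferral: $2,378.25 × 0.0537 = $127.71
Taxable wages = $2,378.25 − $127.71 = $2,250.54
City income tax: $2,250.54 × 0.02 = $45.01
Federal income tax: $2,250.54 × 0.24 = $540.13
State income tax: $2,250.54 × 0.08 = $180.04
PFL insurance: $2,378.25 × 0.006 = $14.27
SDI: $2,378.25 × 0.0084 = $19.98
Union dues: $2,378.25 × 0.0503 = $119.63
Parking fee: $121.88
Charity payroll deduction: $60.17
Total deductions = $127.71 + $45.01 + $540.13 + $180.04 + $14.27 + $19.98 + $119.63 + $121.88 + $60.17 = $1,228.82
Net pay = $2,378.25 − $1,228.82 = $1,149.43

$1,149.43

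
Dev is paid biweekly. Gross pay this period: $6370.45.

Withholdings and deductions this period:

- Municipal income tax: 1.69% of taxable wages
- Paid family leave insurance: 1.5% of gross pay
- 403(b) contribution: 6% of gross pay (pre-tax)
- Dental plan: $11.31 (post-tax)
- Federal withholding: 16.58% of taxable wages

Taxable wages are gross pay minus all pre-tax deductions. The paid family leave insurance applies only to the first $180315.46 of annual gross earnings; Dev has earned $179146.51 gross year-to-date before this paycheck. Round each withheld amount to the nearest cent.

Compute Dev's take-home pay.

$4865.33

403(b) contribution: $6370.45 × 0.06 = $382.23
Taxable wages = $6370.45 − $382.23 = $5988.22
Municipal income tax: $5988.22 × 0.0169 = $101.20
Federal withholding: $5988.22 × 0.1658 = $992.85
Paid family leave insurance: only $180315.46 − $179146.51 = $1168.95 of this check is subject → $1168.95 × 0.015 = $17.53
Dental plan: $11.31
Total deductions = $382.23 + $101.20 + $992.85 + $17.53 + $11.31 = $1505.12
Net pay = $6370.45 − $1505.12 = $4865.33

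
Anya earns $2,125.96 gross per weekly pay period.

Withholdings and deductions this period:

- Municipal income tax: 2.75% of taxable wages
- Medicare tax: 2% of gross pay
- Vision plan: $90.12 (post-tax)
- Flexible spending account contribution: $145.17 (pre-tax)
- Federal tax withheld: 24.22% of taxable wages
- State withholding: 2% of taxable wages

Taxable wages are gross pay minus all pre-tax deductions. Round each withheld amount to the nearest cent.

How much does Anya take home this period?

Flexible spending account contribution: $145.17
Taxable wages = $2,125.96 − $145.17 = $1,980.79
State withholding: $1,980.79 × 0.02 = $39.62
Municipal income tax: $1,980.79 × 0.0275 = $54.47
Federal tax withheld: $1,980.79 × 0.2422 = $479.75
Medicare tax: $2,125.96 × 0.02 = $42.52
Vision plan: $90.12
Total deductions = $145.17 + $39.62 + $54.47 + $479.75 + $42.52 + $90.12 = $851.65
Net pay = $2,125.96 − $851.65 = $1,274.31

$1,274.31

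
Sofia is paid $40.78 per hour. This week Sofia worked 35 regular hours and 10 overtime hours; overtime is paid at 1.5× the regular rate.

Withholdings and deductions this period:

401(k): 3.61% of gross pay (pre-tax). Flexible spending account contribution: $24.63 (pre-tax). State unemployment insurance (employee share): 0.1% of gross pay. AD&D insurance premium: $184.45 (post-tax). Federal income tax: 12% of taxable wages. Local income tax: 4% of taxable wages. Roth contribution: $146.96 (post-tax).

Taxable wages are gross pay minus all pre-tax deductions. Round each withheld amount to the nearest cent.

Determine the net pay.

Regular pay: 35 × $40.78 = $1,427.30
Overtime pay: 10 × $40.78 × 1.5 = $611.70
Gross pay = $1,427.30 + $611.70 = $2,039.00
Flexible spending account contribution: $24.63
401(k): $2,039.00 × 0.0361 = $73.61
Pre-tax total = $24.63 + $73.61 = $98.24
Taxable wages = $2,039.00 − $98.24 = $1,940.76
Local income tax: $1,940.76 × 0.04 = $77.63
Federal income tax: $1,940.76 × 0.12 = $232.89
State unemployment insurance (employee share): $2,039.00 × 0.001 = $2.04
Roth contribution: $146.96
AD&D insurance premium: $184.45
Total deductions = $24.63 + $73.61 + $77.63 + $232.89 + $2.04 + $146.96 + $184.45 = $742.21
Net pay = $2,039.00 − $742.21 = $1,296.79

$1,296.79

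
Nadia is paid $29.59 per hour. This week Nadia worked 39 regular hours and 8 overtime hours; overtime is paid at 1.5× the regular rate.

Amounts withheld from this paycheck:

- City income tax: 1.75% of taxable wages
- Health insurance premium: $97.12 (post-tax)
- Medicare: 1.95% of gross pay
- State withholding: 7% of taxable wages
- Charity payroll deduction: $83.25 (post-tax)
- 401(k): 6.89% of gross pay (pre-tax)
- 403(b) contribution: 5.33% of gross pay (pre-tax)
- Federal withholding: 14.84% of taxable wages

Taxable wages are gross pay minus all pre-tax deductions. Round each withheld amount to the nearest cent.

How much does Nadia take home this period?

$802.39

Regular pay: 39 × $29.59 = $1,154.01
Overtime pay: 8 × $29.59 × 1.5 = $355.08
Gross pay = $1,154.01 + $355.08 = $1,509.09
401(k): $1,509.09 × 0.0689 = $103.98
403(b) contribution: $1,509.09 × 0.0533 = $80.43
Pre-tax total = $103.98 + $80.43 = $184.41
Taxable wages = $1,509.09 − $184.41 = $1,324.68
City income tax: $1,324.68 × 0.0175 = $23.18
Federal withholding: $1,324.68 × 0.1484 = $196.58
State withholding: $1,324.68 × 0.07 = $92.73
Medicare: $1,509.09 × 0.0195 = $29.43
Charity payroll deduction: $83.25
Health insurance premium: $97.12
Total deductions = $103.98 + $80.43 + $23.18 + $196.58 + $92.73 + $29.43 + $83.25 + $97.12 = $706.70
Net pay = $1,509.09 − $706.70 = $802.39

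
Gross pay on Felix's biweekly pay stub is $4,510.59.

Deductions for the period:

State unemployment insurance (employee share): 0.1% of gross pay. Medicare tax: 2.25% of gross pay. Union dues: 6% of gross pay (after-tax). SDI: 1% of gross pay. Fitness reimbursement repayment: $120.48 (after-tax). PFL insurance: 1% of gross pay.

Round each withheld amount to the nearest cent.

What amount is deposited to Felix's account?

SDI: $4,510.59 × 0.01 = $45.11
State unemployment insurance (employee share): $4,510.59 × 0.001 = $4.51
PFL insurance: $4,510.59 × 0.01 = $45.11
Medicare tax: $4,510.59 × 0.0225 = $101.49
Union dues: $4,510.59 × 0.06 = $270.64
Fitness reimbursement repayment: $120.48
Total deductions = $45.11 + $4.51 + $45.11 + $101.49 + $270.64 + $120.48 = $587.34
Net pay = $4,510.59 − $587.34 = $3,923.25

$3,923.25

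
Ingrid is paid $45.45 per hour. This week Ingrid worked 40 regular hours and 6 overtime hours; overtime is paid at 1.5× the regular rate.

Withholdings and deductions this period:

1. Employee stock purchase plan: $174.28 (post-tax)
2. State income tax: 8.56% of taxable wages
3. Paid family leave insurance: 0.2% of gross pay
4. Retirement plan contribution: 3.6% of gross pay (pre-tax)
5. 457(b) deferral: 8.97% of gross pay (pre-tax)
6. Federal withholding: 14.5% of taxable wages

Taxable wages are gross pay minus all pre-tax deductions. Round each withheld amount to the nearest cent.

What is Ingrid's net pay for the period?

Regular pay: 40 × $45.45 = $1,818.00
Overtime pay: 6 × $45.45 × 1.5 = $409.05
Gross pay = $1,818.00 + $409.05 = $2,227.05
457(b) deferral: $2,227.05 × 0.0897 = $199.77
Retirement plan contribution: $2,227.05 × 0.036 = $80.17
Pre-tax total = $199.77 + $80.17 = $279.94
Taxable wages = $2,227.05 − $279.94 = $1,947.11
State income tax: $1,947.11 × 0.0856 = $166.67
Federal withholding: $1,947.11 × 0.145 = $282.33
Paid family leave insurance: $2,227.05 × 0.002 = $4.45
Employee stock purchase plan: $174.28
Total deductions = $199.77 + $80.17 + $166.67 + $282.33 + $4.45 + $174.28 = $907.67
Net pay = $2,227.05 − $907.67 = $1,319.38

$1,319.38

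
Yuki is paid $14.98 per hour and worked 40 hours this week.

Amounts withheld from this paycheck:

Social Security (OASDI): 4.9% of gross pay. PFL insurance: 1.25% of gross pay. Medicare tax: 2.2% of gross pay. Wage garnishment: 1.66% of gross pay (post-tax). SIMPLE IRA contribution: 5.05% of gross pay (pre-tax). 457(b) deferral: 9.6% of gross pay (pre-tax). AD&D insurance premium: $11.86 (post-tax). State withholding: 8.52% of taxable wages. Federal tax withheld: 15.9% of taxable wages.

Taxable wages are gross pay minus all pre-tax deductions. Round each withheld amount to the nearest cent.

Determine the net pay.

$314.69

Gross pay: 40 × $14.98 = $599.20
SIMPLE IRA contribution: $599.20 × 0.0505 = $30.26
457(b) deferral: $599.20 × 0.096 = $57.52
Pre-tax total = $30.26 + $57.52 = $87.78
Taxable wages = $599.20 − $87.78 = $511.42
State withholding: $511.42 × 0.0852 = $43.57
Federal tax withheld: $511.42 × 0.159 = $81.32
Social Security (OASDI): $599.20 × 0.049 = $29.36
PFL insurance: $599.20 × 0.0125 = $7.49
Medicare tax: $599.20 × 0.022 = $13.18
AD&D insurance premium: $11.86
Wage garnishment: $599.20 × 0.0166 = $9.95
Total deductions = $30.26 + $57.52 + $43.57 + $81.32 + $29.36 + $7.49 + $13.18 + $11.86 + $9.95 = $284.51
Net pay = $599.20 − $284.51 = $314.69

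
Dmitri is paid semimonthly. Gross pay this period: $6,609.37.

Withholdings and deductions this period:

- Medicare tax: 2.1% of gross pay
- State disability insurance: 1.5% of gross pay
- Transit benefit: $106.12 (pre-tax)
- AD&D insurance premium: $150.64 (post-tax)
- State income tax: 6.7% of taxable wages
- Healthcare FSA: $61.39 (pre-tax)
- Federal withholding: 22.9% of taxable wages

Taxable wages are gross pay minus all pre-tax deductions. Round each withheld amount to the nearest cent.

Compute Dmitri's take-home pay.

Healthcare FSA: $61.39
Transit benefit: $106.12
Pre-tax total = $61.39 + $106.12 = $167.51
Taxable wages = $6,609.37 − $167.51 = $6,441.86
State income tax: $6,441.86 × 0.067 = $431.60
Federal withholding: $6,441.86 × 0.229 = $1,475.19
Medicare tax: $6,609.37 × 0.021 = $138.80
State disability insurance: $6,609.37 × 0.015 = $99.14
AD&D insurance premium: $150.64
Total deductions = $61.39 + $106.12 + $431.60 + $1,475.19 + $138.80 + $99.14 + $150.64 = $2,462.88
Net pay = $6,609.37 − $2,462.88 = $4,146.49

$4,146.49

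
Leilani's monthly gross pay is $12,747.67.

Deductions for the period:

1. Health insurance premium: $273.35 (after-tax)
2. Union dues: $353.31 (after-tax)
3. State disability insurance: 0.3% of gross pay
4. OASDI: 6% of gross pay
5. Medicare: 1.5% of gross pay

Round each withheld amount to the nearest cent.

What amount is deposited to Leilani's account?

Medicare: $12,747.67 × 0.015 = $191.22
State disability insurance: $12,747.67 × 0.003 = $38.24
OASDI: $12,747.67 × 0.06 = $764.86
Health insurance premium: $273.35
Union dues: $353.31
Total deductions = $191.22 + $38.24 + $764.86 + $273.35 + $353.31 = $1,620.98
Net pay = $12,747.67 − $1,620.98 = $11,126.69

$11,126.69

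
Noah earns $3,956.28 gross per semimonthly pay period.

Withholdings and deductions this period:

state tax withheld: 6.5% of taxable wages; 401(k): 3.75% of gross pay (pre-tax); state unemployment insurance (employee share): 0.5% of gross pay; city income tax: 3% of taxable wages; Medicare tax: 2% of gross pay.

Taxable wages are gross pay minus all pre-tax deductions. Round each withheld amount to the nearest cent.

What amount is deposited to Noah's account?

401(k): $3,956.28 × 0.0375 = $148.36
Taxable wages = $3,956.28 − $148.36 = $3,807.92
State tax withheld: $3,807.92 × 0.065 = $247.51
City income tax: $3,807.92 × 0.03 = $114.24
State unemployment insurance (employee share): $3,956.28 × 0.005 = $19.78
Medicare tax: $3,956.28 × 0.02 = $79.13
Total deductions = $148.36 + $247.51 + $114.24 + $19.78 + $79.13 = $609.02
Net pay = $3,956.28 − $609.02 = $3,347.26

$3,347.26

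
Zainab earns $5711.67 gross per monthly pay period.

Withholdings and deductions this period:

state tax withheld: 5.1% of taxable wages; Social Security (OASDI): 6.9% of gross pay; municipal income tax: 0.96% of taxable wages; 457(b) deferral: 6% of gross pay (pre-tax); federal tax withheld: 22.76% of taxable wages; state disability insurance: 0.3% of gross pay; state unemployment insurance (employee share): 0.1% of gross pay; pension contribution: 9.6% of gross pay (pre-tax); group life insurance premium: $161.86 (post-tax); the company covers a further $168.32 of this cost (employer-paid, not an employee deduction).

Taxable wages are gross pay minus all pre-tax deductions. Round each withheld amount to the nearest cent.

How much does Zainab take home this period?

457(b) deferral: $5711.67 × 0.06 = $342.70
Pension contribution: $5711.67 × 0.096 = $548.32
Pre-tax total = $342.70 + $548.32 = $891.02
Taxable wages = $5711.67 − $891.02 = $4820.65
State tax withheld: $4820.65 × 0.051 = $245.85
Federal tax withheld: $4820.65 × 0.2276 = $1097.18
Municipal income tax: $4820.65 × 0.0096 = $46.28
Social Security (OASDI): $5711.67 × 0.069 = $394.11
State unemployment insurance (employee share): $5711.67 × 0.001 = $5.71
State disability insurance: $5711.67 × 0.003 = $17.14
Group life insurance premium: $161.86
(Employer's $168.32 toward group life insurance premium is not withheld from the employee.)
Total deductions = $342.70 + $548.32 + $245.85 + $1097.18 + $46.28 + $394.11 + $5.71 + $17.14 + $161.86 = $2859.15
Net pay = $5711.67 − $2859.15 = $2852.52

$2852.52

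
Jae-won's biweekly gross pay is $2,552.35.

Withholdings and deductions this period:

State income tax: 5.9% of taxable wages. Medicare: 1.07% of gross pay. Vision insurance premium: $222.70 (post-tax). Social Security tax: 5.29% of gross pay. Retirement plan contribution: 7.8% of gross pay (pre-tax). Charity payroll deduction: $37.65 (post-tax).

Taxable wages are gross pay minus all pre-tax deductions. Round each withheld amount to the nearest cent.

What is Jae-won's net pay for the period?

Retirement plan contribution: $2,552.35 × 0.078 = $199.08
Taxable wages = $2,552.35 − $199.08 = $2,353.27
State income tax: $2,353.27 × 0.059 = $138.84
Social Security tax: $2,552.35 × 0.0529 = $135.02
Medicare: $2,552.35 × 0.0107 = $27.31
Vision insurance premium: $222.70
Charity payroll deduction: $37.65
Total deductions = $199.08 + $138.84 + $135.02 + $27.31 + $222.70 + $37.65 = $760.60
Net pay = $2,552.35 − $760.60 = $1,791.75

$1,791.75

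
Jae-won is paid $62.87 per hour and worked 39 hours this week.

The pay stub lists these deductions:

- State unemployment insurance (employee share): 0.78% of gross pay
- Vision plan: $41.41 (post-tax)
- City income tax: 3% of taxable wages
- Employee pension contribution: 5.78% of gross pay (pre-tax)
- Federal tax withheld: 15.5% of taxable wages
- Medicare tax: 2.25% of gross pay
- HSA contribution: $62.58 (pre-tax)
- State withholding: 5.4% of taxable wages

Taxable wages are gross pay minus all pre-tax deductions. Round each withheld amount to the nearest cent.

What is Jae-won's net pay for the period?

$1,594.74

Gross pay: 39 × $62.87 = $2,451.93
Employee pension contribution: $2,451.93 × 0.0578 = $141.72
HSA contribution: $62.58
Pre-tax total = $141.72 + $62.58 = $204.30
Taxable wages = $2,451.93 − $204.30 = $2,247.63
City income tax: $2,247.63 × 0.03 = $67.43
State withholding: $2,247.63 × 0.054 = $121.37
Federal tax withheld: $2,247.63 × 0.155 = $348.38
Medicare tax: $2,451.93 × 0.0225 = $55.17
State unemployment insurance (employee share): $2,451.93 × 0.0078 = $19.13
Vision plan: $41.41
Total deductions = $141.72 + $62.58 + $67.43 + $121.37 + $348.38 + $55.17 + $19.13 + $41.41 = $857.19
Net pay = $2,451.93 − $857.19 = $1,594.74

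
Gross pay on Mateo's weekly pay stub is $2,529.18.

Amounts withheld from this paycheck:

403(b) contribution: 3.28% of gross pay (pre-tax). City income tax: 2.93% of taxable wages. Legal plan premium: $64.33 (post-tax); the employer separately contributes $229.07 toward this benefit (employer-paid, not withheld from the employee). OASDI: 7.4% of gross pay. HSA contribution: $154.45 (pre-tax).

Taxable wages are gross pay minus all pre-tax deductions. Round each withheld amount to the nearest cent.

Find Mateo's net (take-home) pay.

403(b) contribution: $2,529.18 × 0.0328 = $82.96
HSA contribution: $154.45
Pre-tax total = $82.96 + $154.45 = $237.41
Taxable wages = $2,529.18 − $237.41 = $2,291.77
City income tax: $2,291.77 × 0.0293 = $67.15
OASDI: $2,529.18 × 0.074 = $187.16
Legal plan premium: $64.33
(Employer's $229.07 toward legal plan premium is not withheld from the employee.)
Total deductions = $82.96 + $154.45 + $67.15 + $187.16 + $64.33 = $556.05
Net pay = $2,529.18 − $556.05 = $1,973.13

$1,973.13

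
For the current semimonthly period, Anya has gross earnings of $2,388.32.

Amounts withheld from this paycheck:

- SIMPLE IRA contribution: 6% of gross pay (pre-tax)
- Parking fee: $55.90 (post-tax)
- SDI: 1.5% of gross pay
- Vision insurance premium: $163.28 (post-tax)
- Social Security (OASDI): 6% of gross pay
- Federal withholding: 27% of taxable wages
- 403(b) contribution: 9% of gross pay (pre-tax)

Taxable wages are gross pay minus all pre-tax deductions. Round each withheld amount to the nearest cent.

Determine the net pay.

$1,083.65

403(b) contribution: $2,388.32 × 0.09 = $214.95
SIMPLE IRA contribution: $2,388.32 × 0.06 = $143.30
Pre-tax total = $214.95 + $143.30 = $358.25
Taxable wages = $2,388.32 − $358.25 = $2,030.07
Federal withholding: $2,030.07 × 0.27 = $548.12
SDI: $2,388.32 × 0.015 = $35.82
Social Security (OASDI): $2,388.32 × 0.06 = $143.30
Parking fee: $55.90
Vision insurance premium: $163.28
Total deductions = $214.95 + $143.30 + $548.12 + $35.82 + $143.30 + $55.90 + $163.28 = $1,304.67
Net pay = $2,388.32 − $1,304.67 = $1,083.65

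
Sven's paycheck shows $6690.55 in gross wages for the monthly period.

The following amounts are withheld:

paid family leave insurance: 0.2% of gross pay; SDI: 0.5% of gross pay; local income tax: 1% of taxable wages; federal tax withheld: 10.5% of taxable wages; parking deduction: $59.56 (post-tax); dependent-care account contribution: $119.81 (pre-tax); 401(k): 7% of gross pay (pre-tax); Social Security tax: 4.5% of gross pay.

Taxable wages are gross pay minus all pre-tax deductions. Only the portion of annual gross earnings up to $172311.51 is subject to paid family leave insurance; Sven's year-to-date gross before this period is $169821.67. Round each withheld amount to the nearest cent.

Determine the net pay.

401(k): $6690.55 × 0.07 = $468.34
Dependent-care account contribution: $119.81
Pre-tax total = $468.34 + $119.81 = $588.15
Taxable wages = $6690.55 − $588.15 = $6102.40
Federal tax withheld: $6102.40 × 0.105 = $640.75
Local income tax: $6102.40 × 0.01 = $61.02
Paid family leave insurance: only $172311.51 − $169821.67 = $2489.84 of this check is subject → $2489.84 × 0.002 = $4.98
SDI: $6690.55 × 0.005 = $33.45
Social Security tax: $6690.55 × 0.045 = $301.07
Parking deduction: $59.56
Total deductions = $468.34 + $119.81 + $640.75 + $61.02 + $4.98 + $33.45 + $301.07 + $59.56 = $1688.98
Net pay = $6690.55 − $1688.98 = $5001.57

$5001.57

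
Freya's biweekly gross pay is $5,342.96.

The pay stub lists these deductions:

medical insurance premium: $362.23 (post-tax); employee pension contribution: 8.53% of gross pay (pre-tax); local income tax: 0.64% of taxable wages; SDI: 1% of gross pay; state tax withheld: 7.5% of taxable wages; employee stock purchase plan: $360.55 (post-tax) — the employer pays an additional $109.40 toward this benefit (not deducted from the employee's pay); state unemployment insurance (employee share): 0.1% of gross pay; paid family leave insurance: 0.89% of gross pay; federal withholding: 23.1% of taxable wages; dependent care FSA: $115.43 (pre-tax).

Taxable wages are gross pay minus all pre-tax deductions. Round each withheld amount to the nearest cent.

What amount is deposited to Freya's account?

Dependent care FSA: $115.43
Employee pension contribution: $5,342.96 × 0.0853 = $455.75
Pre-tax total = $115.43 + $455.75 = $571.18
Taxable wages = $5,342.96 − $571.18 = $4,771.78
State tax withheld: $4,771.78 × 0.075 = $357.88
Federal withholding: $4,771.78 × 0.231 = $1,102.28
Local income tax: $4,771.78 × 0.0064 = $30.54
State unemployment insurance (employee share): $5,342.96 × 0.001 = $5.34
SDI: $5,342.96 × 0.01 = $53.43
Paid family leave insurance: $5,342.96 × 0.0089 = $47.55
Medical insurance premium: $362.23
Employee stock purchase plan: $360.55
(Employer's $109.40 toward employee stock purchase plan is not withheld from the employee.)
Total deductions = $115.43 + $455.75 + $357.88 + $1,102.28 + $30.54 + $5.34 + $53.43 + $47.55 + $362.23 + $360.55 = $2,890.98
Net pay = $5,342.96 − $2,890.98 = $2,451.98

$2,451.98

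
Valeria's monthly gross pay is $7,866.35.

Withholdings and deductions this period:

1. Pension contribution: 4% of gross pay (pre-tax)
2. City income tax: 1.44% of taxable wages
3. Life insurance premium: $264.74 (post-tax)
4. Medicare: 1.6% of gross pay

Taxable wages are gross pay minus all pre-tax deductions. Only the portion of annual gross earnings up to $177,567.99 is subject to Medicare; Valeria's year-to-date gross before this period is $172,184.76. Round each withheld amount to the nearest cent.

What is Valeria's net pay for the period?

$7,092.09

Pension contribution: $7,866.35 × 0.04 = $314.65
Taxable wages = $7,866.35 − $314.65 = $7,551.70
City income tax: $7,551.70 × 0.0144 = $108.74
Medicare: only $177,567.99 − $172,184.76 = $5,383.23 of this check is subject → $5,383.23 × 0.016 = $86.13
Life insurance premium: $264.74
Total deductions = $314.65 + $108.74 + $86.13 + $264.74 = $774.26
Net pay = $7,866.35 − $774.26 = $7,092.09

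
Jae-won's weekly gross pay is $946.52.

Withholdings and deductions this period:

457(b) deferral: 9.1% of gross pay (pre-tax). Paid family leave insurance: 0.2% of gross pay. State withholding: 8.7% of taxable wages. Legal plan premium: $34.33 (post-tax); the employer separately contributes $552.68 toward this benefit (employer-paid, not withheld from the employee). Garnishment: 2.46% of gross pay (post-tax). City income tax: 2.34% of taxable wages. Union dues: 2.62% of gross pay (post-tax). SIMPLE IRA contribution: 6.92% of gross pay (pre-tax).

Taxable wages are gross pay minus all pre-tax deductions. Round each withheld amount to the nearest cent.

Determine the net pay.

$622.83

457(b) deferral: $946.52 × 0.091 = $86.13
SIMPLE IRA contribution: $946.52 × 0.0692 = $65.50
Pre-tax total = $86.13 + $65.50 = $151.63
Taxable wages = $946.52 − $151.63 = $794.89
State withholding: $794.89 × 0.087 = $69.16
City income tax: $794.89 × 0.0234 = $18.60
Paid family leave insurance: $946.52 × 0.002 = $1.89
Legal plan premium: $34.33
Union dues: $946.52 × 0.0262 = $24.80
Garnishment: $946.52 × 0.0246 = $23.28
(Employer's $552.68 toward legal plan premium is not withheld from the employee.)
Total deductions = $86.13 + $65.50 + $69.16 + $18.60 + $1.89 + $34.33 + $24.80 + $23.28 = $323.69
Net pay = $946.52 − $323.69 = $622.83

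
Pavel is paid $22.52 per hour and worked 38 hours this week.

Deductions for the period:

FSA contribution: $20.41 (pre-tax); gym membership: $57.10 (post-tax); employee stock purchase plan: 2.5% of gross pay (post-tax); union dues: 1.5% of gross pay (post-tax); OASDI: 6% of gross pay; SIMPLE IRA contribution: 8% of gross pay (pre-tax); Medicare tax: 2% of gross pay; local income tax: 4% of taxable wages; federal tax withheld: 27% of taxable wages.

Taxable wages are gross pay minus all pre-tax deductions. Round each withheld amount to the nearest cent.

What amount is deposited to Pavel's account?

$369.35

Gross pay: 38 × $22.52 = $855.76
SIMPLE IRA contribution: $855.76 × 0.08 = $68.46
FSA contribution: $20.41
Pre-tax total = $68.46 + $20.41 = $88.87
Taxable wages = $855.76 − $88.87 = $766.89
Federal tax withheld: $766.89 × 0.27 = $207.06
Local income tax: $766.89 × 0.04 = $30.68
Medicare tax: $855.76 × 0.02 = $17.12
OASDI: $855.76 × 0.06 = $51.35
Union dues: $855.76 × 0.015 = $12.84
Employee stock purchase plan: $855.76 × 0.025 = $21.39
Gym membership: $57.10
Total deductions = $68.46 + $20.41 + $207.06 + $30.68 + $17.12 + $51.35 + $12.84 + $21.39 + $57.10 = $486.41
Net pay = $855.76 − $486.41 = $369.35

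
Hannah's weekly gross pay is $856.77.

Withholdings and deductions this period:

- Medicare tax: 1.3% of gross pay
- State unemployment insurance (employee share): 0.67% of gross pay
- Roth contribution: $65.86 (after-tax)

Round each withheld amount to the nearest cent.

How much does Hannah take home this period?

$774.03

State unemployment insurance (employee share): $856.77 × 0.0067 = $5.74
Medicare tax: $856.77 × 0.013 = $11.14
Roth contribution: $65.86
Total deductions = $5.74 + $11.14 + $65.86 = $82.74
Net pay = $856.77 − $82.74 = $774.03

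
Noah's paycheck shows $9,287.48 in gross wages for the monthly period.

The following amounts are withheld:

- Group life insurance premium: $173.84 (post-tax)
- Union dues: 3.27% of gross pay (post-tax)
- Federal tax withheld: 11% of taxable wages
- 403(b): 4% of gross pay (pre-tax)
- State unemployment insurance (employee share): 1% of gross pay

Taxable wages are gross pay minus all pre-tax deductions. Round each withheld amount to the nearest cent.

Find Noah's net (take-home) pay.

403(b): $9,287.48 × 0.04 = $371.50
Taxable wages = $9,287.48 − $371.50 = $8,915.98
Federal tax withheld: $8,915.98 × 0.11 = $980.76
State unemployment insurance (employee share): $9,287.48 × 0.01 = $92.87
Union dues: $9,287.48 × 0.0327 = $303.70
Group life insurance premium: $173.84
Total deductions = $371.50 + $980.76 + $92.87 + $303.70 + $173.84 = $1,922.67
Net pay = $9,287.48 − $1,922.67 = $7,364.81

$7,364.81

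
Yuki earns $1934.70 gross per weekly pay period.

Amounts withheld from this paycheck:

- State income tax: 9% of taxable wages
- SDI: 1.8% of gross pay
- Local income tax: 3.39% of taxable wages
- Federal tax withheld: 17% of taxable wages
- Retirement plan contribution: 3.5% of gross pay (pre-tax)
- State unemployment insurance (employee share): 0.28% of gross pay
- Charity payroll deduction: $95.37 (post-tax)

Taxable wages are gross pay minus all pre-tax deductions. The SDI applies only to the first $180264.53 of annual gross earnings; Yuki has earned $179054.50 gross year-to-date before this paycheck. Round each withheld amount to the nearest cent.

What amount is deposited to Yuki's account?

Retirement plan contribution: $1934.70 × 0.035 = $67.71
Taxable wages = $1934.70 − $67.71 = $1866.99
State income tax: $1866.99 × 0.09 = $168.03
Federal tax withheld: $1866.99 × 0.17 = $317.39
Local income tax: $1866.99 × 0.0339 = $63.29
State unemployment insurance (employee share): $1934.70 × 0.0028 = $5.42
SDI: only $180264.53 − $179054.50 = $1210.03 of this check is subject → $1210.03 × 0.018 = $21.78
Charity payroll deduction: $95.37
Total deductions = $67.71 + $168.03 + $317.39 + $63.29 + $5.42 + $21.78 + $95.37 = $738.99
Net pay = $1934.70 − $738.99 = $1195.71

$1195.71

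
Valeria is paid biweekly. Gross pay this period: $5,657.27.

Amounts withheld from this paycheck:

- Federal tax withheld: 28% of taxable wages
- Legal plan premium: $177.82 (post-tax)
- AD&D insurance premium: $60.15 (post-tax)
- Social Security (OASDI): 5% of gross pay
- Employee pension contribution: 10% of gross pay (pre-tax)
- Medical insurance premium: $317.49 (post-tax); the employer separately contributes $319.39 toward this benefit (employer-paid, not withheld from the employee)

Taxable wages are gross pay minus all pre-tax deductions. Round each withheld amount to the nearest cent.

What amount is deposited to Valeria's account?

$2,827.59

Employee pension contribution: $5,657.27 × 0.1 = $565.73
Taxable wages = $5,657.27 − $565.73 = $5,091.54
Federal tax withheld: $5,091.54 × 0.28 = $1,425.63
Social Security (OASDI): $5,657.27 × 0.05 = $282.86
Medical insurance premium: $317.49
AD&D insurance premium: $60.15
Legal plan premium: $177.82
(Employer's $319.39 toward medical insurance premium is not withheld from the employee.)
Total deductions = $565.73 + $1,425.63 + $282.86 + $317.49 + $60.15 + $177.82 = $2,829.68
Net pay = $5,657.27 − $2,829.68 = $2,827.59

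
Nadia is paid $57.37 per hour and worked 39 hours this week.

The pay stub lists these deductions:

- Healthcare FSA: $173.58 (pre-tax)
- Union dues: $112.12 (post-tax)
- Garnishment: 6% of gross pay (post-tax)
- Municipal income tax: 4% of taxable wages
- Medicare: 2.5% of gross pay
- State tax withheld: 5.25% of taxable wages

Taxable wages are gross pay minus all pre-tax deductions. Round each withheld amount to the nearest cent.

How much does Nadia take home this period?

$1,570.64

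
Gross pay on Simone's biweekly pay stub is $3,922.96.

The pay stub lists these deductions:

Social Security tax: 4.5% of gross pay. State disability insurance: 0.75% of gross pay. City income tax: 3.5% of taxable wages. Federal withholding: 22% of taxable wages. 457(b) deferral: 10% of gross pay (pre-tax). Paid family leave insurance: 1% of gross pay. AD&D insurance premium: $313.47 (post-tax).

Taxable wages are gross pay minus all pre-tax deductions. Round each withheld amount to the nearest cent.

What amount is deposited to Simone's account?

$2,071.69

457(b) deferral: $3,922.96 × 0.1 = $392.30
Taxable wages = $3,922.96 − $392.30 = $3,530.66
Federal withholding: $3,530.66 × 0.22 = $776.75
City income tax: $3,530.66 × 0.035 = $123.57
Paid family leave insurance: $3,922.96 × 0.01 = $39.23
State disability insurance: $3,922.96 × 0.0075 = $29.42
Social Security tax: $3,922.96 × 0.045 = $176.53
AD&D insurance premium: $313.47
Total deductions = $392.30 + $776.75 + $123.57 + $39.23 + $29.42 + $176.53 + $313.47 = $1,851.27
Net pay = $3,922.96 − $1,851.27 = $2,071.69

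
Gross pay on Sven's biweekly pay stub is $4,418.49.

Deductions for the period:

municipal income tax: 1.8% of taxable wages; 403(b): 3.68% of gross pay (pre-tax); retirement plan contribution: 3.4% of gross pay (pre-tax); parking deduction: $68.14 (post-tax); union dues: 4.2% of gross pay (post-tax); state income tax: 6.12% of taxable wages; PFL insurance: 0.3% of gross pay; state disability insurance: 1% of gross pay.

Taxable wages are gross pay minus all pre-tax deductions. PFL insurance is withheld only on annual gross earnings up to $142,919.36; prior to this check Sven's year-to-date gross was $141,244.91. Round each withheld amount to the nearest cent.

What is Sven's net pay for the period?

$3,477.57

403(b): $4,418.49 × 0.0368 = $162.60
Retirement plan contribution: $4,418.49 × 0.034 = $150.23
Pre-tax total = $162.60 + $150.23 = $312.83
Taxable wages = $4,418.49 − $312.83 = $4,105.66
State income tax: $4,105.66 × 0.0612 = $251.27
Municipal income tax: $4,105.66 × 0.018 = $73.90
PFL insurance: only $142,919.36 − $141,244.91 = $1,674.45 of this check is subject → $1,674.45 × 0.003 = $5.02
State disability insurance: $4,418.49 × 0.01 = $44.18
Union dues: $4,418.49 × 0.042 = $185.58
Parking deduction: $68.14
Total deductions = $162.60 + $150.23 + $251.27 + $73.90 + $5.02 + $44.18 + $185.58 + $68.14 = $940.92
Net pay = $4,418.49 − $940.92 = $3,477.57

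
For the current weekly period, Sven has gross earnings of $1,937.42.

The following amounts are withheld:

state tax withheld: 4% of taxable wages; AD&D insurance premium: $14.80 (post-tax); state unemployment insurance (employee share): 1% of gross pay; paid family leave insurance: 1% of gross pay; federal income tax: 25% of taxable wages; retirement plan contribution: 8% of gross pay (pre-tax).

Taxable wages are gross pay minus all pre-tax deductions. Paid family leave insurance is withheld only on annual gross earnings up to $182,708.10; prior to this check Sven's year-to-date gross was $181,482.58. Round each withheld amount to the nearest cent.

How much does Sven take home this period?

$1,219.09

Retirement plan contribution: $1,937.42 × 0.08 = $154.99
Taxable wages = $1,937.42 − $154.99 = $1,782.43
State tax withheld: $1,782.43 × 0.04 = $71.30
Federal income tax: $1,782.43 × 0.25 = $445.61
Paid family leave insurance: only $182,708.10 − $181,482.58 = $1,225.52 of this check is subject → $1,225.52 × 0.01 = $12.26
State unemployment insurance (employee share): $1,937.42 × 0.01 = $19.37
AD&D insurance premium: $14.80
Total deductions = $154.99 + $71.30 + $445.61 + $12.26 + $19.37 + $14.80 = $718.33
Net pay = $1,937.42 − $718.33 = $1,219.09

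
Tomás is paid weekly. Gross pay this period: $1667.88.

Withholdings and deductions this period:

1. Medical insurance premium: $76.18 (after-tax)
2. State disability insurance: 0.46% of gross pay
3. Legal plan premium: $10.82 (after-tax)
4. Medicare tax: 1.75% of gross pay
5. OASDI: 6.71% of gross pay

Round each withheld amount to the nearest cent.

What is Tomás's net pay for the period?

$1432.11

Medicare tax: $1667.88 × 0.0175 = $29.19
State disability insurance: $1667.88 × 0.0046 = $7.67
OASDI: $1667.88 × 0.0671 = $111.91
Medical insurance premium: $76.18
Legal plan premium: $10.82
Total deductions = $29.19 + $7.67 + $111.91 + $76.18 + $10.82 = $235.77
Net pay = $1667.88 − $235.77 = $1432.11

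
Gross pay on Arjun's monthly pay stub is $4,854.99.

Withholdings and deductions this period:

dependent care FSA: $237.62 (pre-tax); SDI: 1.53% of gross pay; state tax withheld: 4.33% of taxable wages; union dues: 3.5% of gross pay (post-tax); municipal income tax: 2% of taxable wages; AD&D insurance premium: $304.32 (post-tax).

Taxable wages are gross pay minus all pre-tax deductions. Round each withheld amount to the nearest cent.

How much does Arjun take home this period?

Dependent care FSA: $237.62
Taxable wages = $4,854.99 − $237.62 = $4,617.37
State tax withheld: $4,617.37 × 0.0433 = $199.93
Municipal income tax: $4,617.37 × 0.02 = $92.35
SDI: $4,854.99 × 0.0153 = $74.28
AD&D insurance premium: $304.32
Union dues: $4,854.99 × 0.035 = $169.92
Total deductions = $237.62 + $199.93 + $92.35 + $74.28 + $304.32 + $169.92 = $1,078.42
Net pay = $4,854.99 − $1,078.42 = $3,776.57

$3,776.57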